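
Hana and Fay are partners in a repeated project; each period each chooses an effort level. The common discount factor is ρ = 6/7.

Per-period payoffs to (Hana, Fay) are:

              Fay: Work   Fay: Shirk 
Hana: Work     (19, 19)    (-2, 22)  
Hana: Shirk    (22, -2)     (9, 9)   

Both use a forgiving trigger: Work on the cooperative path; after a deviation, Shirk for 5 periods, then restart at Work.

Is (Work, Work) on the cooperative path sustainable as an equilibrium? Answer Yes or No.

Yes

A one-shot deviation gives 22 now, then 9 for 5 periods, then back to 19.
Gain from deviating: (22−19) today; loss: (19−9) in each of the next 5 periods.
No-deviation condition: (19−9)(ρ+…+ρ^5) ≥ 22−19, i.e. ρ+…+ρ^5 ≥ 3/10.
At ρ = 6/7: ρ+…+ρ^5 = 3.2240 ≥ 0.3000.
So cooperation is sustainable.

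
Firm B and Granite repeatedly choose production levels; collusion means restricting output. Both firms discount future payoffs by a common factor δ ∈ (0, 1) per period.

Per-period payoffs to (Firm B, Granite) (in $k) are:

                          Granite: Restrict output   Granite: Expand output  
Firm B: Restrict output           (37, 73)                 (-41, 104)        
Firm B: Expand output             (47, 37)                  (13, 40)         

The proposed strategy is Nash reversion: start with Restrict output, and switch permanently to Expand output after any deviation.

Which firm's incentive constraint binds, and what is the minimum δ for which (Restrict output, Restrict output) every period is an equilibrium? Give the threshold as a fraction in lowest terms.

Granite; δ ≥ 31/64

Firm B: cooperation gives 37 each period; deviation gives 47 once then 13 forever.
  37/(1−δ) ≥ 47 + 13δ/(1−δ) ⇒ δ ≥ 10/34 = 5/17.
Granite: cooperation gives 73 each period; deviation gives 104 once then 40 forever.
  δ ≥ 31/64.
Both must hold, so the binding constraint is Granite's: δ ≥ 31/64.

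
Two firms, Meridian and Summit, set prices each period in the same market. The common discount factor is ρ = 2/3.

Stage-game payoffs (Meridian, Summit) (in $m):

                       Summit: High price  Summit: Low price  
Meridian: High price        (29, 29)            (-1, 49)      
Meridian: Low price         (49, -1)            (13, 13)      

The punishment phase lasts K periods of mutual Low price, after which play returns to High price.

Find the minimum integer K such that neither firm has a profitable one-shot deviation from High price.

3

No profitable deviation requires (29−13)(ρ+…+ρ^K) ≥ 49−29, i.e. ρ+…+ρ^K ≥ 5/4 ≈ 1.2500.
With ρ = 2/3, the partial sums are K=1: 0.6667, K=2: 1.1111, K=3: 1.4074.
K = 3 is the first length at which the sum reaches 1.2500.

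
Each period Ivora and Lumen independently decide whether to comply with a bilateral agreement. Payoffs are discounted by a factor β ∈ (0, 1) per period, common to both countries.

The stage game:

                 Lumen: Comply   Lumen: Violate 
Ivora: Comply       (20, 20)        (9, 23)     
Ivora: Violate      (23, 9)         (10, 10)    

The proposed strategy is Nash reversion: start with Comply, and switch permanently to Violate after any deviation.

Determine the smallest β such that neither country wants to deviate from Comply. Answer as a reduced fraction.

20/(1−β) ≥ 23 + 10β/(1−β)
20 ≥ 23 − 13β
β ≥ 3/13.

3/13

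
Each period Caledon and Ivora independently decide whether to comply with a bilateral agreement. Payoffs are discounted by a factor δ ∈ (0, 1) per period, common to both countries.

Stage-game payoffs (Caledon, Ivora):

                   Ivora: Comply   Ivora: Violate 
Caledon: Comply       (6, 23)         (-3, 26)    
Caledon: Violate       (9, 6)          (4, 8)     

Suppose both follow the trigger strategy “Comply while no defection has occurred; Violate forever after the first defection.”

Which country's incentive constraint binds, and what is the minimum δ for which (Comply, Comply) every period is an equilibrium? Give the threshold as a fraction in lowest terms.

Caledon; δ ≥ 3/5

For Caledon: deviation gain 9−6 = 3, per-period punishment loss 6−4 = 2. IC gives δ ≥ 3/5.
For Ivora: gain 3, loss 15 per period, so δ ≥ 3/18 = 1/6.
The tighter constraint is Caledon's, so cooperation needs δ ≥ 3/5.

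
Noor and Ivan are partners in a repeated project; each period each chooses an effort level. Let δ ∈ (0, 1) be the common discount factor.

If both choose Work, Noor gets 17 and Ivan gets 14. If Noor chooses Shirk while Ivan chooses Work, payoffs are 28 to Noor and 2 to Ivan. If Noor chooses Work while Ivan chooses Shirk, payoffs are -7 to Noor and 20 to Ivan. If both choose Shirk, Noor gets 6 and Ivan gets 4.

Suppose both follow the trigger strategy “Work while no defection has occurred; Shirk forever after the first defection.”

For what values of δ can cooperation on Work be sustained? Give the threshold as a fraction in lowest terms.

1/2

Noor: cooperation gives 17 each period; deviation gives 28 once then 6 forever.
  17/(1−δ) ≥ 28 + 6δ/(1−δ) ⇒ δ ≥ 11/22 = 1/2.
Ivan: cooperation gives 14 each period; deviation gives 20 once then 4 forever.
  δ ≥ 6/16 = 3/8.
Both must hold, so the binding constraint is Noor's: δ ≥ 1/2.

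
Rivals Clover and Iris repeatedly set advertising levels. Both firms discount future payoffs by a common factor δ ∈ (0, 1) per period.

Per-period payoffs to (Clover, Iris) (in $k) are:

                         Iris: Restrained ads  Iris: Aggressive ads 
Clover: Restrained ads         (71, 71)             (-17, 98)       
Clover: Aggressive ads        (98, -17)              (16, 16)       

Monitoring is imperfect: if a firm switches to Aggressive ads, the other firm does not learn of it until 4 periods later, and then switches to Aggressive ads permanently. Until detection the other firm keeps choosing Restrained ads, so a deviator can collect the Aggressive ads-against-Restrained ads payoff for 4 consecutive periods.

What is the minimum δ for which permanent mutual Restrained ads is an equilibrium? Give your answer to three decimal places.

The best deviation is to choose Aggressive ads for all 4 undetected periods, earning 98 each, then 16 forever once detected.
Deviation value: 98(1−δ^4)/(1−δ) + 16δ^4/(1−δ); cooperation value: 71/(1−δ).
IC: 71 ≥ 98(1−δ^4) + 16δ^4 = 98 − 82δ^4.
So δ^4 ≥ 27/82, giving δ ≥ (27/82)^(1/4) ≈ 0.758.

0.758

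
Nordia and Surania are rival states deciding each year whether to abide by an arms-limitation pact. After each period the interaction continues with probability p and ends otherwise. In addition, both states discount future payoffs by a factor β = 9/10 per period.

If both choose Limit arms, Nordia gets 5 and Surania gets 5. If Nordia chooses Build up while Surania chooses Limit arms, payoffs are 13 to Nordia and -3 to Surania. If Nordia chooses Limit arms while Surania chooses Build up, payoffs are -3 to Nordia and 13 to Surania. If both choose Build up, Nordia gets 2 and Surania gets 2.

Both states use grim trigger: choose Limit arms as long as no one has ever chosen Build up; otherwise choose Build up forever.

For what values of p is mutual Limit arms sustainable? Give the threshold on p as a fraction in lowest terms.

Expected continuation weight on next period's payoff is β·p = 9/10·p, which plays the role of the discount factor.
Cooperation requires 9/10·p ≥ (13−5)/(13−2) = 8/11, hence p ≥ 80/99.

80/99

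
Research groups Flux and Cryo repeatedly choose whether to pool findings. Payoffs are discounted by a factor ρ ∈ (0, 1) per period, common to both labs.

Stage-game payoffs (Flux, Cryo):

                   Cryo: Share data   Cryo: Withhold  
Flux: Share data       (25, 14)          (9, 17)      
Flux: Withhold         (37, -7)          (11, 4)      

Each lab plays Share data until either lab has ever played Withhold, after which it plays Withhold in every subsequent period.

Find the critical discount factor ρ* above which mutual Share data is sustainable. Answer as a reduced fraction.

For Flux: deviation gain 37−25 = 12, per-period punishment loss 25−11 = 14. IC gives ρ ≥ 12/26 = 6/13.
For Cryo: gain 3, loss 10 per period, so ρ ≥ 3/13.
The tighter constraint is Flux's, so cooperation needs ρ ≥ 6/13.

6/13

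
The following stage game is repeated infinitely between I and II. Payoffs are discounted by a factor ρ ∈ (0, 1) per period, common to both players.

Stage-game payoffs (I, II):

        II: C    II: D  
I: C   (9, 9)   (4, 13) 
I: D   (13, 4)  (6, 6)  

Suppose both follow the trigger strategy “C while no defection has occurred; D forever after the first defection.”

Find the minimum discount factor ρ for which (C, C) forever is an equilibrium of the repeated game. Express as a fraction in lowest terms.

Under grim trigger the critical discount factor is (T−C)/(T−P) with T = 13, C = 9, P = 6.
ρ* = (13−9)/(13−6) = 4/7.

4/7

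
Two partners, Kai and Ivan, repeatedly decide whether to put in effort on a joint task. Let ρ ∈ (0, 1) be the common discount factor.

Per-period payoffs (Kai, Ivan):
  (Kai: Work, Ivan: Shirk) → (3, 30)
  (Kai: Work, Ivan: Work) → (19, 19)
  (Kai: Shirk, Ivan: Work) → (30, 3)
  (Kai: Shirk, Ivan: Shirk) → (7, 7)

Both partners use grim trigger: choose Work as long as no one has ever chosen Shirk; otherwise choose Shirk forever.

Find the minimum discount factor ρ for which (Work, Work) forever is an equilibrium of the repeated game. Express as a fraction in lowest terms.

Under grim trigger the critical discount factor is (T−C)/(T−P) with T = 30, C = 19, P = 7.
ρ* = (30−19)/(30−7) = 11/23.

11/23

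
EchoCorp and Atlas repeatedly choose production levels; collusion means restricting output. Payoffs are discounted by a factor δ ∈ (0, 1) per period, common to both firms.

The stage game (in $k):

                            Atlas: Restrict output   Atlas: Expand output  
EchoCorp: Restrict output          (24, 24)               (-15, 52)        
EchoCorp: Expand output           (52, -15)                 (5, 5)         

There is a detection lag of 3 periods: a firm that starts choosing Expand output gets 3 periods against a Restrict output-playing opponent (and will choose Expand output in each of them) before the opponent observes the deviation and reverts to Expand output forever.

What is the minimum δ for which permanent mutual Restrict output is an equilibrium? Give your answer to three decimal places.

The best deviation is to choose Expand output for all 3 undetected periods, earning 52 each, then 5 forever once detected.
Deviation value: 52(1−δ^3)/(1−δ) + 5δ^3/(1−δ); cooperation value: 24/(1−δ).
IC: 24 ≥ 52(1−δ^3) + 5δ^3 = 52 − 47δ^3.
So δ^3 ≥ 28/47, giving δ ≥ (28/47)^(1/3) ≈ 0.841.

0.841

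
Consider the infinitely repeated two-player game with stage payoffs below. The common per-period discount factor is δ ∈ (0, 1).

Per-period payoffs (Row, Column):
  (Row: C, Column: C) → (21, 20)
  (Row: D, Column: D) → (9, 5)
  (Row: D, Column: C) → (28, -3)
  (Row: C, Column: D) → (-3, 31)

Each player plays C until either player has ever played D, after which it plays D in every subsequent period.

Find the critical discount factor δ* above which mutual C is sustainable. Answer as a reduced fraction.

For Row: deviation gain 28−21 = 7, per-period punishment loss 21−9 = 12. IC gives δ ≥ 7/19.
For Column: gain 11, loss 15 per period, so δ ≥ 11/26.
The tighter constraint is Column's, so cooperation needs δ ≥ 11/26.

11/26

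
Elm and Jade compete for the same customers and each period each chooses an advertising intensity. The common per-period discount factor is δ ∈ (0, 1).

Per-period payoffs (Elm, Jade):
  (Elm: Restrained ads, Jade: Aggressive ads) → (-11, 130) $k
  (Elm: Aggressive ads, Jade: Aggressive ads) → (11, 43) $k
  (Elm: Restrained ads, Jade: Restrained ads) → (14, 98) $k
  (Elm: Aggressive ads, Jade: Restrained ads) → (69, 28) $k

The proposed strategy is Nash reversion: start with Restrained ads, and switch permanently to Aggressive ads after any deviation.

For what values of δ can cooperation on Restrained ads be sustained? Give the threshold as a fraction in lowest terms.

Elm: cooperation gives 14 each period; deviation gives 69 once then 11 forever.
  14/(1−δ) ≥ 69 + 11δ/(1−δ) ⇒ δ ≥ 55/58.
Jade: cooperation gives 98 each period; deviation gives 130 once then 43 forever.
  δ ≥ 32/87.
Both must hold, so the binding constraint is Elm's: δ ≥ 55/58.

55/58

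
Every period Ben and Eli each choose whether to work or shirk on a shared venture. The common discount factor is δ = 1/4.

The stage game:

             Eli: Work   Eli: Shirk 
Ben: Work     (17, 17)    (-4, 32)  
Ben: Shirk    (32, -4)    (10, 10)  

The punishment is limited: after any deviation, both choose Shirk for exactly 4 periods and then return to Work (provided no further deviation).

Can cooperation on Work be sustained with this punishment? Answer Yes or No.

No

A one-shot deviation gives 32 now, then 10 for 4 periods, then back to 17.
Gain from deviating: (32−17) today; loss: (17−10) in each of the next 4 periods.
No-deviation condition: (17−10)(δ+…+δ^4) ≥ 32−17, i.e. δ+…+δ^4 ≥ 15/7.
At δ = 1/4: δ+…+δ^4 = 0.3320 < 2.1429.
So cooperation is not sustainable.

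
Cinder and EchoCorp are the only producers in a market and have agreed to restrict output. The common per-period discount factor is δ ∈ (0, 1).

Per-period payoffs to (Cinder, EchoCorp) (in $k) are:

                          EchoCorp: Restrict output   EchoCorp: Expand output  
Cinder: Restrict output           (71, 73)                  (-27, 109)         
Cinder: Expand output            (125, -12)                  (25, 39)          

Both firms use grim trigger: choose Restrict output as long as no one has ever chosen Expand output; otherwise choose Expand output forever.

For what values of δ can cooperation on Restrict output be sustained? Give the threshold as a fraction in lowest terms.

For Cinder: deviation gain 125−71 = 54, per-period punishment loss 71−25 = 46. IC gives δ ≥ 54/100 = 27/50.
For EchoCorp: gain 36, loss 34 per period, so δ ≥ 36/70 = 18/35.
The tighter constraint is Cinder's, so cooperation needs δ ≥ 27/50.

27/50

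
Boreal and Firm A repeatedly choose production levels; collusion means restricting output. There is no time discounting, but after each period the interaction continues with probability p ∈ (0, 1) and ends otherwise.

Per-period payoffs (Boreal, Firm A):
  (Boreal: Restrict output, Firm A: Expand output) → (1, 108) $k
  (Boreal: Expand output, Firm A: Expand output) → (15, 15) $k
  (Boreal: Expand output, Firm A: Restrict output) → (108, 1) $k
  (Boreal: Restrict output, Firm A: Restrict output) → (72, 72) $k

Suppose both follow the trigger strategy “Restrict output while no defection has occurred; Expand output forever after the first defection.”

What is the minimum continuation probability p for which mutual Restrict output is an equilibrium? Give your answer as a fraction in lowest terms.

With no time discounting, the continuation probability p plays the role of the discount factor.
Grim-trigger IC: 72/(1−p) ≥ 108 + 15p/(1−p) ⇒ p ≥ (108−72)/(108−15) = 12/31.

12/31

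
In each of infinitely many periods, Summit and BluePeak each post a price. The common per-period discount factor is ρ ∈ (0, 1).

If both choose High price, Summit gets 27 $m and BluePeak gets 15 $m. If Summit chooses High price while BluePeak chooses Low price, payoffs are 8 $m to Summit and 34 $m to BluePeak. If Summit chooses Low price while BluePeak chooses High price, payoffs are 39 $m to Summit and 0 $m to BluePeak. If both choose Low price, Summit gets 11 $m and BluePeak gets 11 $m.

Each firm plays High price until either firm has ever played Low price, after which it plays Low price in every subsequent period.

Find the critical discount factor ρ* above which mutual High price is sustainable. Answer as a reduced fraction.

19/23

Summit's threshold: (39−27)/(39−11) = 3/7.
BluePeak's threshold: (34−15)/(34−11) = 19/23.
3/7 < 19/23, so BluePeak binds and ρ* = 19/23.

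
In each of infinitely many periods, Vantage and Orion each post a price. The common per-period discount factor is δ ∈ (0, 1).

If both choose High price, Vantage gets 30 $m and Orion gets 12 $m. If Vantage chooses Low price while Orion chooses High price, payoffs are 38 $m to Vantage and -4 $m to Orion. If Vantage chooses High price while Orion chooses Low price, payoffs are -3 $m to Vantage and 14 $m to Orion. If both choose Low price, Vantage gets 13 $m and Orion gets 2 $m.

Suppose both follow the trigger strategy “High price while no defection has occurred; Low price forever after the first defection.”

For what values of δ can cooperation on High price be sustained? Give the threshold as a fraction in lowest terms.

8/25

Vantage: cooperation gives 30 each period; deviation gives 38 once then 13 forever.
  30/(1−δ) ≥ 38 + 13δ/(1−δ) ⇒ δ ≥ 8/25.
Orion: cooperation gives 12 each period; deviation gives 14 once then 2 forever.
  δ ≥ 2/12 = 1/6.
Both must hold, so the binding constraint is Vantage's: δ ≥ 8/25.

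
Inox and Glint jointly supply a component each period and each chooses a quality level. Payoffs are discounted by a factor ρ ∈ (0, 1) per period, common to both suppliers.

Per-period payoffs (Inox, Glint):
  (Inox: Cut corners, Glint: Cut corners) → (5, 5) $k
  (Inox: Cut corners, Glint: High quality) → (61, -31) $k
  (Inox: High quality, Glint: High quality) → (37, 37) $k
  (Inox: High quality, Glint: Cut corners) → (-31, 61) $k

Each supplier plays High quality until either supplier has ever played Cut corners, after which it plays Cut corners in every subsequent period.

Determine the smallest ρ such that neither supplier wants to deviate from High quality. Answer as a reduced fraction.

One-period gain from deviating is 61 − 37 = 24. The loss is 37 − 5 = 32 in every subsequent period, with present value 32·ρ/(1−ρ).
Deviation is unprofitable when 32·ρ/(1−ρ) ≥ 24, i.e. ρ/(1−ρ) ≥ 3/4.
Equivalently ρ ≥ 24/(24+32) = 3/7.

3/7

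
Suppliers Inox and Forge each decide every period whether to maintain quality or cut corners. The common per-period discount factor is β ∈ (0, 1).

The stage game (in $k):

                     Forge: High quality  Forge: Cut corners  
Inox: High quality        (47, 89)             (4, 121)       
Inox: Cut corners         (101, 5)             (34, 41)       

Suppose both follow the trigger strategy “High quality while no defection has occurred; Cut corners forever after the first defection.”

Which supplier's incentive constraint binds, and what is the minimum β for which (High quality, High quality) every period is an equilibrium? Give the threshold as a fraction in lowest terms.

Inox; β ≥ 54/67

Inox: cooperation gives 47 each period; deviation gives 101 once then 34 forever.
  47/(1−β) ≥ 101 + 34β/(1−β) ⇒ β ≥ 54/67.
Forge: cooperation gives 89 each period; deviation gives 121 once then 41 forever.
  β ≥ 32/80 = 2/5.
Both must hold, so the binding constraint is Inox's: β ≥ 54/67.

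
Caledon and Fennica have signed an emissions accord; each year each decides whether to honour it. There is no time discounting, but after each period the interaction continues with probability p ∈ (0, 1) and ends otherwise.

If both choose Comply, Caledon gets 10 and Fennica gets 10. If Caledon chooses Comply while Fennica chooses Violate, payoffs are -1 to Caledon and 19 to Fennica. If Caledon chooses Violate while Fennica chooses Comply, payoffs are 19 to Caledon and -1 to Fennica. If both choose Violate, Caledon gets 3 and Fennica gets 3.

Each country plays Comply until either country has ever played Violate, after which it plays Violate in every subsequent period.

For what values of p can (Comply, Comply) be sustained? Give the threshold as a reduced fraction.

9/16

With no time discounting, the continuation probability p plays the role of the discount factor.
Grim-trigger IC: 10/(1−p) ≥ 19 + 3p/(1−p) ⇒ p ≥ (19−10)/(19−3) = 9/16.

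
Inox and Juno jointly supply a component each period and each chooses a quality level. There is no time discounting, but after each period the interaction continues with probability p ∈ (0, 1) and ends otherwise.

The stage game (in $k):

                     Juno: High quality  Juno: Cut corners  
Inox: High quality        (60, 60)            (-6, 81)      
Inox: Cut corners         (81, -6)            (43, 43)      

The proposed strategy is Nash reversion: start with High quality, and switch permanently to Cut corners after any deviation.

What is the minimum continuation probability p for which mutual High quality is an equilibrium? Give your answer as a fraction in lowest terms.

Expected cooperation value is 60 + p·60 + p²·60 + … = 60/(1−p); deviation gives 81 + p·43/(1−p).
60 ≥ 81(1−p) + 43p ⇒ 38p ≥ 21 ⇒ p ≥ 21/38.

21/38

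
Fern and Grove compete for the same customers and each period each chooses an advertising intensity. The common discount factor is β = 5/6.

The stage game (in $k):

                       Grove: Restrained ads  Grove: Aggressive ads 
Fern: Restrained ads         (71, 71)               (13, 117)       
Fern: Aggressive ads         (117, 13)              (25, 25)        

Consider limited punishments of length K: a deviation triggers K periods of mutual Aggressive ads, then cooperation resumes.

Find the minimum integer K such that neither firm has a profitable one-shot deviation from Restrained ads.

IC: β(1−β^K)/(1−β) ≥ (117−71)/(71−25) = 1.
With β = 5/6: need 1 − β^K ≥ 1·(1−5/6)/(5/6), i.e. β^K ≤ 0.8000.
Since (5/6)^1 = 0.8333 and (5/6)^2 = 0.6944, the smallest such K is 2.

2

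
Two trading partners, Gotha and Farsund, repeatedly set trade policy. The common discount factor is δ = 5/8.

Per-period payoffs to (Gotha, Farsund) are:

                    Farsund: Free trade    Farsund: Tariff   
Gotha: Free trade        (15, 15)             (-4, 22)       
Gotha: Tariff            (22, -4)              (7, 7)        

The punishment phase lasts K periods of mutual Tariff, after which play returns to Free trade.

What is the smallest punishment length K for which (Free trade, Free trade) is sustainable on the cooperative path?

No profitable deviation requires (15−7)(δ+…+δ^K) ≥ 22−15, i.e. δ+…+δ^K ≥ 7/8 ≈ 0.8750.
With δ = 5/8, the partial sums are K=1: 0.6250, K=2: 1.0156.
K = 2 is the first length at which the sum reaches 0.8750.

2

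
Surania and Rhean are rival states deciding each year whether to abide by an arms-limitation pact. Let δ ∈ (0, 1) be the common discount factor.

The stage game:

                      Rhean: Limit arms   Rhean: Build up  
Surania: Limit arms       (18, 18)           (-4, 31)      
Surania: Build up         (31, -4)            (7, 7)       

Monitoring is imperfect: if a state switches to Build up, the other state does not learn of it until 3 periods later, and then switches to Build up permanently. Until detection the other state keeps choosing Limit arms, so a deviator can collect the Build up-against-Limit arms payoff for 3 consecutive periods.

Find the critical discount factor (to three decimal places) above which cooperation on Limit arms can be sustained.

0.815

A deviator earns 31 for 3 periods, then 7 forever; cooperating earns 18 forever. Multiplying the IC by (1−δ):
18 ≥ 31(1−δ^3) + 7δ^3, so 24·δ^3 ≥ 13 and δ^3 ≥ 13/24.
δ ≥ (13/24)^(1/3) ≈ 0.815.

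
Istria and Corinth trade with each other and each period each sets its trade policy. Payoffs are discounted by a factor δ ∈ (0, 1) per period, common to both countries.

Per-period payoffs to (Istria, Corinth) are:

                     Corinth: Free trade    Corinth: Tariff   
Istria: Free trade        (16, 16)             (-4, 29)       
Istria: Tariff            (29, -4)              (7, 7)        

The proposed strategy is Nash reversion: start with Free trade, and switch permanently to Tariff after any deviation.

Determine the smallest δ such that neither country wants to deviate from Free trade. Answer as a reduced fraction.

13/22

Cooperation forever yields 16 each period: 16/(1−δ).
Deviating yields 29 once, then 7 forever: 29 + 7δ/(1−δ).
No profitable deviation requires 16/(1−δ) ≥ 29 + 7δ/(1−δ).
Multiplying by (1−δ): 16 ≥ 29(1−δ) + 7δ = 29 − 22δ.
So 22δ ≥ 13, i.e. δ ≥ 13/22.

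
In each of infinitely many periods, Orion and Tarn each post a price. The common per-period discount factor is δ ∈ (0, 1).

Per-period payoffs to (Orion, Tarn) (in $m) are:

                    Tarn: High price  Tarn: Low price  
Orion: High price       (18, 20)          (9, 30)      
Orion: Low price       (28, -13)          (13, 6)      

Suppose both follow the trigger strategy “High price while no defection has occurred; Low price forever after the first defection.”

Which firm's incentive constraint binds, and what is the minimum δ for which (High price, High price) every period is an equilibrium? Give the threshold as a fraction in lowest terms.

For Orion: deviation gain 28−18 = 10, per-period punishment loss 18−13 = 5. IC gives δ ≥ 10/15 = 2/3.
For Tarn: gain 10, loss 14 per period, so δ ≥ 10/24 = 5/12.
The tighter constraint is Orion's, so cooperation needs δ ≥ 2/3.

Orion; δ ≥ 2/3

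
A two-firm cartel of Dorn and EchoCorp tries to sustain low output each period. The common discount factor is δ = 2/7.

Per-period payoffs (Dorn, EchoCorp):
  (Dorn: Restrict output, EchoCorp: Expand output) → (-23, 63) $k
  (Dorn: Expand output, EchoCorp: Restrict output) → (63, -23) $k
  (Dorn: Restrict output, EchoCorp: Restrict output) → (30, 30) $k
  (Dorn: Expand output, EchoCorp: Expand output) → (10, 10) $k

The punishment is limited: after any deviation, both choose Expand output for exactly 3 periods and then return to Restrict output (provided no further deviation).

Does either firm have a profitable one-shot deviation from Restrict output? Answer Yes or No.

A one-shot deviation gives 63 now, then 10 for 3 periods, then back to 30.
Gain from deviating: (63−30) today; loss: (30−10) in each of the next 3 periods.
No-deviation condition: (30−10)(δ+…+δ^3) ≥ 63−30, i.e. δ+…+δ^3 ≥ 33/20.
At δ = 2/7: δ+…+δ^3 = 0.3907 < 1.6500.
So cooperation is not sustainable.

Yes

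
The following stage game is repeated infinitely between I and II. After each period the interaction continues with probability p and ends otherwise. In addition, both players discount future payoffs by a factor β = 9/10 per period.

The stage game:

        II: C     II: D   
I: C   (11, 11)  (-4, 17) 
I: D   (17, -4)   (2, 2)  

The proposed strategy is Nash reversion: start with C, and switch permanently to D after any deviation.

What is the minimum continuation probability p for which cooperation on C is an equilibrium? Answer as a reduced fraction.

Expected continuation weight on next period's payoff is β·p = 9/10·p, which plays the role of the discount factor.
Cooperation requires 9/10·p ≥ (17−11)/(17−2) = 2/5, hence p ≥ 4/9.

4/9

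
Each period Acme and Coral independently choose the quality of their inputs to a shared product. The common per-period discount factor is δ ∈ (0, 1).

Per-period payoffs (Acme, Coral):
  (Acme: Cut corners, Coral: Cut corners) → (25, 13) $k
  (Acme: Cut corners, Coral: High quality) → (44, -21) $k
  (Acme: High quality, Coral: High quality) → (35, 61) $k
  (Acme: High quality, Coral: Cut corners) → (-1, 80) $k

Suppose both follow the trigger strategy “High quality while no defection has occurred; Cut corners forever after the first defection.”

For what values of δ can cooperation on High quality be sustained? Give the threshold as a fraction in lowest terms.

9/19

Acme: cooperation gives 35 each period; deviation gives 44 once then 25 forever.
  35/(1−δ) ≥ 44 + 25δ/(1−δ) ⇒ δ ≥ 9/19.
Coral: cooperation gives 61 each period; deviation gives 80 once then 13 forever.
  δ ≥ 19/67.
Both must hold, so the binding constraint is Acme's: δ ≥ 9/19.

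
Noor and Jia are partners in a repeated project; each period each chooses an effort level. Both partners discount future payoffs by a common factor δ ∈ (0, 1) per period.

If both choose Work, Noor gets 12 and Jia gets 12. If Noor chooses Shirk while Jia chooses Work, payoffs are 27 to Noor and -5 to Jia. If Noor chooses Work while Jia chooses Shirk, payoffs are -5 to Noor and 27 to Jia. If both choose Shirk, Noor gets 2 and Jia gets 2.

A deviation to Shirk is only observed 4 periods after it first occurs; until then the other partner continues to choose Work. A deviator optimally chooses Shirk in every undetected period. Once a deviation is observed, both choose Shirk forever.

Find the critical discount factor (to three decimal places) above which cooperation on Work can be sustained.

0.880

Deviating for the 4 undetected periods gains 27−12 = 15 per period over cooperation, then loses 12−2 = 10 per period forever once punishment starts.
Gain: 15(1 + δ + … + δ^3); loss: 10·δ^4/(1−δ).
No profitable deviation ⇔ 15(1−δ^4) ≤ 10·δ^4, i.e. δ^4 ≥ 15/(15+10) = 3/5.
Hence δ ≥ (3/5)^(1/4) ≈ 0.880.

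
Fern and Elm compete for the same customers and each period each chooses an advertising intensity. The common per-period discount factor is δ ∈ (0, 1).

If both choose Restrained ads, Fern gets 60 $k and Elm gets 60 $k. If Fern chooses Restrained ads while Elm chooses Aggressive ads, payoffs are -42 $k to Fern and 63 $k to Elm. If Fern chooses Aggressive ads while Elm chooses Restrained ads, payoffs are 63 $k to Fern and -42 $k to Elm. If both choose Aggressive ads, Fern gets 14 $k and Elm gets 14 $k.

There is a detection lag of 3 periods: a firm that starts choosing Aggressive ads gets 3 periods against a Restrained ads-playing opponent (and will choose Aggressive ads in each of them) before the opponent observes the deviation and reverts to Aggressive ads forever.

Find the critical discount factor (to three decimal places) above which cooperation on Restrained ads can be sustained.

0.394

The best deviation is to choose Aggressive ads for all 3 undetected periods, earning 63 each, then 14 forever once detected.
Deviation value: 63(1−δ^3)/(1−δ) + 14δ^3/(1−δ); cooperation value: 60/(1−δ).
IC: 60 ≥ 63(1−δ^3) + 14δ^3 = 63 − 49δ^3.
So δ^3 ≥ 3/49, giving δ ≥ (3/49)^(1/3) ≈ 0.394.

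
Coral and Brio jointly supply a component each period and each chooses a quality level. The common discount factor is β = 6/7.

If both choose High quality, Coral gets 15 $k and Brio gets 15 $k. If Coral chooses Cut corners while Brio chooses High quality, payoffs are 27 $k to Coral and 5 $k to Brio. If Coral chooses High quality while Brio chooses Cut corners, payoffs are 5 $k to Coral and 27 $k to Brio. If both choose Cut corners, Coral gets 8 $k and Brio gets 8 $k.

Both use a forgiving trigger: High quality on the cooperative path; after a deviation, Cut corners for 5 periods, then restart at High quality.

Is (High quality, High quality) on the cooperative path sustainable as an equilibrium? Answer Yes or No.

Comparing payoff streams over the 6 periods until play realigns: cooperate → 15(1+β+…+β^5); deviate → 27 + 8(β+…+β^5).
Cooperation is sustained iff (15−8)(β+…+β^5) ≥ 27−15.
β+…+β^5 = 6/7·(1−(6/7)^5)/(1−6/7) = 3.2240, and (27−15)/(15−8) = 1.7143.
3.2240 ≥ 1.7143, so cooperation is sustainable.

Yes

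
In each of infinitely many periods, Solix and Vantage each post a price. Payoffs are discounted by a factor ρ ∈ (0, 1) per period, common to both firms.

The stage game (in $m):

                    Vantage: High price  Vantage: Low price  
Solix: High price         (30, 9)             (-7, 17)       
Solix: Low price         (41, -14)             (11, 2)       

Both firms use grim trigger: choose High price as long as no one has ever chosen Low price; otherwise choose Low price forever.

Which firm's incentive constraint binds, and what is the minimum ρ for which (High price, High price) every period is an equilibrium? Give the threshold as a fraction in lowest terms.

For Solix: deviation gain 41−30 = 11, per-period punishment loss 30−11 = 19. IC gives ρ ≥ 11/30.
For Vantage: gain 8, loss 7 per period, so ρ ≥ 8/15.
The tighter constraint is Vantage's, so cooperation needs ρ ≥ 8/15.

Vantage; ρ ≥ 8/15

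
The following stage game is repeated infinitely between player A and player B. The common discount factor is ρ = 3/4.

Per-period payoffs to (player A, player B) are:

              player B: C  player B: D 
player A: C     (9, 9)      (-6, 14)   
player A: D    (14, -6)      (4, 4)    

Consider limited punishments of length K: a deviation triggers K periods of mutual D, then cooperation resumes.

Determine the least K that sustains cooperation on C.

Need Σ_{k=1}^{K} ρ^k ≥ (14−9)/(9−4) = 1.0000 at ρ = 3/4.
At K = 1 the sum is 0.7500 < 1.0000; at K = 2 it is 1.3125 ≥ 1.0000.
So the minimum punishment length is K = 2.

2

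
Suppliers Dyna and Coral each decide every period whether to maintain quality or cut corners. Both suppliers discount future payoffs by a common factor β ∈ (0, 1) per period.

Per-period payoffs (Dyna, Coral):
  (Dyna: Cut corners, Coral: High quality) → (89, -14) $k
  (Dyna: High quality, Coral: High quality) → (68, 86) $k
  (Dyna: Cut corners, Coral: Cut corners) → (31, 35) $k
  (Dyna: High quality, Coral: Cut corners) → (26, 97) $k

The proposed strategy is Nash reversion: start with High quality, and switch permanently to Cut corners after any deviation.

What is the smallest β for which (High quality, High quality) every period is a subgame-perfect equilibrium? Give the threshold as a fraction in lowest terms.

For Dyna: deviation gain 89−68 = 21, per-period punishment loss 68−31 = 37. IC gives β ≥ 21/58.
For Coral: gain 11, loss 51 per period, so β ≥ 11/62.
The tighter constraint is Dyna's, so cooperation needs β ≥ 21/58.

21/58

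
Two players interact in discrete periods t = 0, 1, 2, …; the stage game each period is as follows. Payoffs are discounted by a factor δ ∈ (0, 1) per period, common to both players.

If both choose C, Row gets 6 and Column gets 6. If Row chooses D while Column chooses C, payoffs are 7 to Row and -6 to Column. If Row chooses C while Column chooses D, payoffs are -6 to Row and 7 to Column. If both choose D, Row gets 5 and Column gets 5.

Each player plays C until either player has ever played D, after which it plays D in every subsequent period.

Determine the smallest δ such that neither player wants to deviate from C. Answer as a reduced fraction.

6/(1−δ) ≥ 7 + 5δ/(1−δ)
6 ≥ 7 − 2δ
δ ≥ 1/2.

1/2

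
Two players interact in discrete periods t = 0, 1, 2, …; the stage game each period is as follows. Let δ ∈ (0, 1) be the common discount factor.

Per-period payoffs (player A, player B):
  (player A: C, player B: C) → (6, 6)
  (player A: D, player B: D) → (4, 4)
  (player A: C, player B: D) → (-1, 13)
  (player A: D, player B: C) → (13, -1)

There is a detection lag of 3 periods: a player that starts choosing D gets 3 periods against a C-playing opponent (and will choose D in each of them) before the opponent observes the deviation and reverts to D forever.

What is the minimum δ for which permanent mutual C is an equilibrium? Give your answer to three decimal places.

The best deviation is to choose D for all 3 undetected periods, earning 13 each, then 4 forever once detected.
Deviation value: 13(1−δ^3)/(1−δ) + 4δ^3/(1−δ); cooperation value: 6/(1−δ).
IC: 6 ≥ 13(1−δ^3) + 4δ^3 = 13 − 9δ^3.
So δ^3 ≥ 7/9, giving δ ≥ (7/9)^(1/3) ≈ 0.920.

0.920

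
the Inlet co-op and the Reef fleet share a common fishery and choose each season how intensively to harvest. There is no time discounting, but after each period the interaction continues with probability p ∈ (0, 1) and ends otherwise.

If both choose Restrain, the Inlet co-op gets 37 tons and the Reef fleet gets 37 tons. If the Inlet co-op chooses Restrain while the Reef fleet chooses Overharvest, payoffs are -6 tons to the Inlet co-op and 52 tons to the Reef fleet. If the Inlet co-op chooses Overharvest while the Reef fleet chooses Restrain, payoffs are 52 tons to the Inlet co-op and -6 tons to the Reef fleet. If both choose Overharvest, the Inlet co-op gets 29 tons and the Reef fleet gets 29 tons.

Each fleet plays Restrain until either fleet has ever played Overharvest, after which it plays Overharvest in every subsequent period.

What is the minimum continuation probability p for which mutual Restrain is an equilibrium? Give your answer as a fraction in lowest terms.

Expected cooperation value is 37 + p·37 + p²·37 + … = 37/(1−p); deviation gives 52 + p·29/(1−p).
37 ≥ 52(1−p) + 29p ⇒ 23p ≥ 15 ⇒ p ≥ 15/23.

15/23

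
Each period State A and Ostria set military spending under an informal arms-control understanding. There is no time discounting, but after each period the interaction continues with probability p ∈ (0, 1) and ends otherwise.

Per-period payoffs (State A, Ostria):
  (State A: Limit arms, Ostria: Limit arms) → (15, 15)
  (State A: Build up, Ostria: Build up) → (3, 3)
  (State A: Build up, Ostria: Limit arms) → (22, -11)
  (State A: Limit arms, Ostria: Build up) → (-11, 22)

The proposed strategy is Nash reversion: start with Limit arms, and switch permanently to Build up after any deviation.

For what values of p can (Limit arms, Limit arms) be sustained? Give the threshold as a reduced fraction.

Expected cooperation value is 15 + p·15 + p²·15 + … = 15/(1−p); deviation gives 22 + p·3/(1−p).
15 ≥ 22(1−p) + 3p ⇒ 19p ≥ 7 ⇒ p ≥ 7/19.

7/19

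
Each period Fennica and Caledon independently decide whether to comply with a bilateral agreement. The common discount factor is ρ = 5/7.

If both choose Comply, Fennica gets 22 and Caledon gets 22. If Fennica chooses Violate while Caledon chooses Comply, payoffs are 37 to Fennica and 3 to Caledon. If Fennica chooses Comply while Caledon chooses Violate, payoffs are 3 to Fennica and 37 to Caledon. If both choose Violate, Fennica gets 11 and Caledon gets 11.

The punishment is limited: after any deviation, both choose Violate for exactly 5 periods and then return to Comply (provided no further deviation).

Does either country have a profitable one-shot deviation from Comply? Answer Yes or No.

No

A one-shot deviation gives 37 now, then 11 for 5 periods, then back to 22.
Gain from deviating: (37−22) today; loss: (22−11) in each of the next 5 periods.
No-deviation condition: (22−11)(ρ+…+ρ^5) ≥ 37−22, i.e. ρ+…+ρ^5 ≥ 15/11.
At ρ = 5/7: ρ+…+ρ^5 = 2.0352 ≥ 1.3636.
So cooperation is sustainable.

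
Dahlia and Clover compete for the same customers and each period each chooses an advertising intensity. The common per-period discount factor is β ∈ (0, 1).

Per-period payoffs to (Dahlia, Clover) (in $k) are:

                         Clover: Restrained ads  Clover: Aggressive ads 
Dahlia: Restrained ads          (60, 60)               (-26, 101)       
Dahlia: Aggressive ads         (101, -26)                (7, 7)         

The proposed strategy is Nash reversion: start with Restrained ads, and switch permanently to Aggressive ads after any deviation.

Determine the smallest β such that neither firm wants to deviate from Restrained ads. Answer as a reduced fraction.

41/94

Under grim trigger the critical discount factor is (T−C)/(T−P) with T = 101, C = 60, P = 7.
β* = (101−60)/(101−7) = 41/94.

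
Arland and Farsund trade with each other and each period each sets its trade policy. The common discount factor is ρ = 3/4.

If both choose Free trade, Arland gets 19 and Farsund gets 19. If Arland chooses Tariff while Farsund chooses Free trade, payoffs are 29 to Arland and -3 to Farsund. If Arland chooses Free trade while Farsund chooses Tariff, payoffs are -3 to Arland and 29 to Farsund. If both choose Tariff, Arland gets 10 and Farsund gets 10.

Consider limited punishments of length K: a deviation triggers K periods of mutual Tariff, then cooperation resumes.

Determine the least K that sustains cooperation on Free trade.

2

Need Σ_{k=1}^{K} ρ^k ≥ (29−19)/(19−10) = 1.1111 at ρ = 3/4.
At K = 1 the sum is 0.7500 < 1.1111; at K = 2 it is 1.3125 ≥ 1.1111.
So the minimum punishment length is K = 2.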